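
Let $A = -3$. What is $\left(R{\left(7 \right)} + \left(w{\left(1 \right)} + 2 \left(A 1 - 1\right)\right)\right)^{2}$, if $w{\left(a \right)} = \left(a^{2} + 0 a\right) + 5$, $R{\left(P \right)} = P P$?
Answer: $2209$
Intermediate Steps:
$R{\left(P \right)} = P^{2}$
$w{\left(a \right)} = 5 + a^{2}$ ($w{\left(a \right)} = \left(a^{2} + 0\right) + 5 = a^{2} + 5 = 5 + a^{2}$)
$\left(R{\left(7 \right)} + \left(w{\left(1 \right)} + 2 \left(A 1 - 1\right)\right)\right)^{2} = \left(7^{2} + \left(\left(5 + 1^{2}\right) + 2 \left(\left(-3\right) 1 - 1\right)\right)\right)^{2} = \left(49 + \left(\left(5 + 1\right) + 2 \left(-3 - 1\right)\right)\right)^{2} = \left(49 + \left(6 + 2 \left(-4\right)\right)\right)^{2} = \left(49 + \left(6 - 8\right)\right)^{2} = \left(49 - 2\right)^{2} = 47^{2} = 2209$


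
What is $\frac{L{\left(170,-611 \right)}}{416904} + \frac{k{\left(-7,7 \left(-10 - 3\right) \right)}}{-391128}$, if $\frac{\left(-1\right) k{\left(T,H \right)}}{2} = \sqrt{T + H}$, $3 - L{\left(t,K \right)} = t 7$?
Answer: $- \frac{1187}{416904} + \frac{7 i \sqrt{2}}{195564} \approx -0.0028472 + 5.062 \cdot 10^{-5} i$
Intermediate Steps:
$L{\left(t,K \right)} = 3 - 7 t$ ($L{\left(t,K \right)} = 3 - t 7 = 3 - 7 t$)
$k{\left(T,H \right)} = - 2 \sqrt{H + T}$ ($k{\left(T,H \right)} = - 2 \sqrt{T + H} = - 2 \sqrt{H + T}$)
$\frac{L{\left(170,-611 \right)}}{416904} + \frac{k{\left(-7,7 \left(-10 - 3\right) \right)}}{-391128} = \frac{3 - 1190}{416904} + \frac{\left(-2\right) \sqrt{7 \left(-10 - 3\right) - 7}}{-391128} = \left(3 - 1190\right) \frac{1}{416904} + - 2 \sqrt{7 \left(-13\right) - 7} \left(- \frac{1}{391128}\right) = \left(-1187\right) \frac{1}{416904} + - 2 \sqrt{-91 - 7} \left(- \frac{1}{391128}\right) = - \frac{1187}{416904} + - 2 \sqrt{-98} \left(- \frac{1}{391128}\right) = - \frac{1187}{416904} + - 2 \cdot 7 i \sqrt{2} \left(- \frac{1}{391128}\right) = - \frac{1187}{416904} + - 14 i \sqrt{2} \left(- \frac{1}{391128}\right) = - \frac{1187}{416904} + \frac{7 i \sqrt{2}}{195564}$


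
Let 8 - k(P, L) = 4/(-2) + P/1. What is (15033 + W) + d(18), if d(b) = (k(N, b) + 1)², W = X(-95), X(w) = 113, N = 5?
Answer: 15182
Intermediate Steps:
W = 113
k(P, L) = 10 - P (k(P, L) = 8 - (4/(-2) + P/1) = 8 - (4*(-½) + P*1) = 8 - (-2 + P) = 8 + (2 - P) = 10 - P)
d(b) = 36 (d(b) = ((10 - 1*5) + 1)² = ((10 - 5) + 1)² = (5 + 1)² = 6² = 36)
(15033 + W) + d(18) = (15033 + 113) + 36 = 15146 + 36 = 15182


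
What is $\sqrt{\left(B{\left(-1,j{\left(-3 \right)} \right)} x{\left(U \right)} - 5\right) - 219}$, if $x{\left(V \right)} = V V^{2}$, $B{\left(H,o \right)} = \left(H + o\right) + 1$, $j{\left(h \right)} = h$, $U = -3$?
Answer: $i \sqrt{143} \approx 11.958 i$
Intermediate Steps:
$B{\left(H,o \right)} = 1 + H + o$
$x{\left(V \right)} = V^{3}$
$\sqrt{\left(B{\left(-1,j{\left(-3 \right)} \right)} x{\left(U \right)} - 5\right) - 219} = \sqrt{\left(\left(1 - 1 - 3\right) \left(-3\right)^{3} - 5\right) - 219} = \sqrt{\left(\left(-3\right) \left(-27\right) - 5\right) - 219} = \sqrt{\left(81 - 5\right) - 219} = \sqrt{76 - 219} = \sqrt{-143} = i \sqrt{143}$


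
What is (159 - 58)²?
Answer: 10201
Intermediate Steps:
(159 - 58)² = 101² = 10201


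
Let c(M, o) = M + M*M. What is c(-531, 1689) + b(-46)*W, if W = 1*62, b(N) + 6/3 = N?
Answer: 278454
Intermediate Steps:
b(N) = -2 + N
c(M, o) = M + M²
W = 62
c(-531, 1689) + b(-46)*W = -531*(1 - 531) + (-2 - 46)*62 = -531*(-530) - 48*62 = 281430 - 2976 = 278454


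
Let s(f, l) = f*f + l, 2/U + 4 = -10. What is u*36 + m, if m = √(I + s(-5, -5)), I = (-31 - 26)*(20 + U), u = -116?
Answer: -4176 + I*√54481/7 ≈ -4176.0 + 33.345*I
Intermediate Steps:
U = -⅐ (U = 2/(-4 - 10) = 2/(-14) = 2*(-1/14) = -⅐ ≈ -0.14286)
s(f, l) = l + f² (s(f, l) = f² + l = l + f²)
I = -7923/7 (I = (-31 - 26)*(20 - ⅐) = -57*139/7 = -7923/7 ≈ -1131.9)
m = I*√54481/7 (m = √(-7923/7 + (-5 + (-5)²)) = √(-7923/7 + (-5 + 25)) = √(-7923/7 + 20) = √(-7783/7) = I*√54481/7 ≈ 33.345*I)
u*36 + m = -116*36 + I*√54481/7 = -4176 + I*√54481/7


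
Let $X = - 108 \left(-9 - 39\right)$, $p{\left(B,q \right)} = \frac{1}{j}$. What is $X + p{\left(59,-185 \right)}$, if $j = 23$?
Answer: $\frac{119233}{23} \approx 5184.0$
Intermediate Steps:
$p{\left(B,q \right)} = \frac{1}{23}$
$X = 5184$ ($X = \left(-108\right) \left(-48\right) = 5184$)
$X + p{\left(59,-185 \right)} = 5184 + \frac{1}{23} = \frac{119233}{23}$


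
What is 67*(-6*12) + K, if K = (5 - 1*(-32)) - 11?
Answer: -4798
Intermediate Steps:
K = 26 (K = (5 + 32) - 11 = 37 - 11 = 26)
67*(-6*12) + K = 67*(-6*12) + 26 = 67*(-72) + 26 = -4824 + 26 = -4798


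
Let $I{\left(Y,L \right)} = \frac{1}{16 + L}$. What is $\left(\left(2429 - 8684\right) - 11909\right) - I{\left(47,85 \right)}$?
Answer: $- \frac{1834565}{101} \approx -18164.0$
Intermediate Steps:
$\left(\left(2429 - 8684\right) - 11909\right) - I{\left(47,85 \right)} = \left(\left(2429 - 8684\right) - 11909\right) - \frac{1}{16 + 85} = \left(-6255 - 11909\right) - \frac{1}{101} = -18164 - \frac{1}{101} = - \frac{1834565}{101}$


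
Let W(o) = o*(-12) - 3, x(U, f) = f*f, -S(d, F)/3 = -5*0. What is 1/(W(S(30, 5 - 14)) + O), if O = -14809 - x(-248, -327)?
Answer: -1/121741 ≈ -8.2142e-6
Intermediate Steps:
S(d, F) = 0 (S(d, F) = -(-15)*0 = -3*0 = 0)
x(U, f) = f²
O = -121738 (O = -14809 - 1*(-327)² = -14809 - 1*106929 = -14809 - 106929 = -121738)
W(o) = -3 - 12*o (W(o) = -12*o - 3 = -3 - 12*o)
1/(W(S(30, 5 - 14)) + O) = 1/((-3 - 12*0) - 121738) = 1/((-3 + 0) - 121738) = 1/(-3 - 121738) = 1/(-121741) = -1/121741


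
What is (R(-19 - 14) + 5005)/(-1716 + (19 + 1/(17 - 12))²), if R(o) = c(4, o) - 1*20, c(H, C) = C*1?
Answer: -30950/8421 ≈ -3.6753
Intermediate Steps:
c(H, C) = C
R(o) = -20 + o (R(o) = o - 1*20 = o - 20 = -20 + o)
(R(-19 - 14) + 5005)/(-1716 + (19 + 1/(17 - 12))²) = ((-20 + (-19 - 14)) + 5005)/(-1716 + (19 + 1/(17 - 12))²) = ((-20 - 33) + 5005)/(-1716 + (19 + 1/5)²) = (-53 + 5005)/(-1716 + (19 + ⅕)²) = 4952/(-1716 + (96/5)²) = 4952/(-1716 + 9216/25) = 4952/(-33684/25) = 4952*(-25/33684) = -30950/8421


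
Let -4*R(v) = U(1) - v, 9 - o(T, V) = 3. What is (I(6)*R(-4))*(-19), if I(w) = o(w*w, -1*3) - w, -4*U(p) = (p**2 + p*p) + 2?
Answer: 0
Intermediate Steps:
U(p) = -1/2 - p**2/2 (U(p) = -((p**2 + p*p) + 2)/4 = -((p**2 + p**2) + 2)/4 = -(2*p**2 + 2)/4 = -(2 + 2*p**2)/4 = -1/2 - p**2/2)
o(T, V) = 6 (o(T, V) = 9 - 1*3 = 9 - 3 = 6)
R(v) = 1/4 + v/4 (R(v) = -((-1/2 - 1/2*1**2) - v)/4 = -((-1/2 - 1/2*1) - v)/4 = -((-1/2 - 1/2) - v)/4 = -(-1 - v)/4 = 1/4 + v/4)
I(w) = 6 - w
(I(6)*R(-4))*(-19) = ((6 - 1*6)*(1/4 + (1/4)*(-4)))*(-19) = ((6 - 6)*(1/4 - 1))*(-19) = (0*(-3/4))*(-19) = 0*(-19) = 0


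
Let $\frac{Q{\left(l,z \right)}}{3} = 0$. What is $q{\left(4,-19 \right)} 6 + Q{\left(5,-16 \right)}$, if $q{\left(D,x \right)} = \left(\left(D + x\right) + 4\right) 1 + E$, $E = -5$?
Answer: $-96$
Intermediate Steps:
$Q{\left(l,z \right)} = 0$ ($Q{\left(l,z \right)} = 3 \cdot 0 = 0$)
$q{\left(D,x \right)} = -1 + D + x$ ($q{\left(D,x \right)} = \left(\left(D + x\right) + 4\right) 1 - 5 = \left(4 + D + x\right) 1 - 5 = \left(4 + D + x\right) - 5 = -1 + D + x$)
$q{\left(4,-19 \right)} 6 + Q{\left(5,-16 \right)} = \left(-1 + 4 - 19\right) 6 + 0 = \left(-16\right) 6 + 0 = -96 + 0 = -96$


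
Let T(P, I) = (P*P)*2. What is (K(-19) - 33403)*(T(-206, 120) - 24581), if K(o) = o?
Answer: -2015045802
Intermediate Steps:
T(P, I) = 2*P² (T(P, I) = P²*2 = 2*P²)
(K(-19) - 33403)*(T(-206, 120) - 24581) = (-19 - 33403)*(2*(-206)² - 24581) = -33422*(2*42436 - 24581) = -33422*(84872 - 24581) = -33422*60291 = -2015045802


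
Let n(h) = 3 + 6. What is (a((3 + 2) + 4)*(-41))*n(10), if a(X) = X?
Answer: -3321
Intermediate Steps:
n(h) = 9
(a((3 + 2) + 4)*(-41))*n(10) = (((3 + 2) + 4)*(-41))*9 = ((5 + 4)*(-41))*9 = (9*(-41))*9 = -369*9 = -3321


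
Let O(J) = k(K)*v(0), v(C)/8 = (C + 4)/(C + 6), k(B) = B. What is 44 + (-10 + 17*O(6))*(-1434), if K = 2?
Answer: -245648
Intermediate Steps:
v(C) = 8*(4 + C)/(6 + C) (v(C) = 8*((C + 4)/(C + 6)) = 8*((4 + C)/(6 + C)) = 8*(4 + C)/(6 + C))
O(J) = 32/3 (O(J) = 2*(8*(4 + 0)/(6 + 0)) = 2*(8*4/6) = 2*(8*(⅙)*4) = 2*(16/3) = 32/3)
44 + (-10 + 17*O(6))*(-1434) = 44 + (-10 + 17*(32/3))*(-1434) = 44 + (-10 + 544/3)*(-1434) = 44 + (514/3)*(-1434) = 44 - 245692 = -245648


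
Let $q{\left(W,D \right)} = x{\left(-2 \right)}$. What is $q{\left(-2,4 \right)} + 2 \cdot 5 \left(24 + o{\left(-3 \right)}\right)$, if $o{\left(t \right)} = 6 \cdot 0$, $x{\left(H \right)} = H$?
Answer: $238$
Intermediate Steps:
$q{\left(W,D \right)} = -2$
$o{\left(t \right)} = 0$
$q{\left(-2,4 \right)} + 2 \cdot 5 \left(24 + o{\left(-3 \right)}\right) = -2 + 2 \cdot 5 \left(24 + 0\right) = -2 + 10 \cdot 24 = -2 + 240 = 238$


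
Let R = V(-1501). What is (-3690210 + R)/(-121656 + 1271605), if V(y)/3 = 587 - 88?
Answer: -3688713/1149949 ≈ -3.2077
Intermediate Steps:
V(y) = 1497 (V(y) = 3*(587 - 88) = 3*499 = 1497)
R = 1497
(-3690210 + R)/(-121656 + 1271605) = (-3690210 + 1497)/(-121656 + 1271605) = -3688713/1149949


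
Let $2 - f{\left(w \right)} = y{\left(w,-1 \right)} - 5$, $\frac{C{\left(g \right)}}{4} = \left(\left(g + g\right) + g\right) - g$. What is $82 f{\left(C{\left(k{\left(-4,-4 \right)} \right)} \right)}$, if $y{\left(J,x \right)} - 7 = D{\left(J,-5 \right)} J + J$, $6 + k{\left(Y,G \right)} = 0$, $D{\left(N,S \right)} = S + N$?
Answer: $-204672$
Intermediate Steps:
$D{\left(N,S \right)} = N + S$
$k{\left(Y,G \right)} = -6$ ($k{\left(Y,G \right)} = -6 + 0 = -6$)
$C{\left(g \right)} = 8 g$ ($C{\left(g \right)} = 4 \left(\left(\left(g + g\right) + g\right) - g\right) = 4 \left(\left(2 g + g\right) - g\right) = 4 \left(3 g - g\right) = 4 \cdot 2 g = 8 g$)
$y{\left(J,x \right)} = 7 + J + J \left(-5 + J\right)$ ($y{\left(J,x \right)} = 7 + \left(\left(J - 5\right) J + J\right) = 7 + \left(\left(-5 + J\right) J + J\right) = 7 + \left(J \left(-5 + J\right) + J\right) = 7 + \left(J + J \left(-5 + J\right)\right) = 7 + J + J \left(-5 + J\right)$)
$f{\left(w \right)} = - w - w \left(-5 + w\right)$ ($f{\left(w \right)} = 2 - \left(\left(7 + w + w \left(-5 + w\right)\right) - 5\right) = 2 - \left(2 + w + w \left(-5 + w\right)\right) = - w - w \left(-5 + w\right)$)
$82 f{\left(C{\left(k{\left(-4,-4 \right)} \right)} \right)} = 82 \cdot 8 \left(-6\right) \left(4 - 8 \left(-6\right)\right) = 82 \left(- 48 \left(4 - -48\right)\right) = 82 \left(- 48 \left(4 + 48\right)\right) = 82 \left(\left(-48\right) 52\right) = 82 \left(-2496\right) = -204672$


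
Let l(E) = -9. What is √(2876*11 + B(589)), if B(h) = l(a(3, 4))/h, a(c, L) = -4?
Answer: √10975187455/589 ≈ 177.86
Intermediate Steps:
B(h) = -9/h
√(2876*11 + B(589)) = √(2876*11 - 9/589) = √(31636 - 9*1/589) = √(31636 - 9/589) = √(18633595/589) = √10975187455/589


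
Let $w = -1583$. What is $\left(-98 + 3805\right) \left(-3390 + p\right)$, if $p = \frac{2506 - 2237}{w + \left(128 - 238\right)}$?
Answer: $- \frac{21276471073}{1693} \approx -1.2567 \cdot 10^{7}$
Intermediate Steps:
$p = - \frac{269}{1693}$ ($p = \frac{2506 - 2237}{-1583 + \left(128 - 238\right)} = \frac{269}{-1583 + \left(128 - 238\right)} = \frac{269}{-1583 - 110} = \frac{269}{-1693} = 269 \left(- \frac{1}{1693}\right) = - \frac{269}{1693} \approx -0.15889$)
$\left(-98 + 3805\right) \left(-3390 + p\right) = \left(-98 + 3805\right) \left(-3390 - \frac{269}{1693}\right) = 3707 \left(- \frac{5739539}{1693}\right) = - \frac{21276471073}{1693}$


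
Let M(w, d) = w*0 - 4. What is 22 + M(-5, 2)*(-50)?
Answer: 222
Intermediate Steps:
M(w, d) = -4 (M(w, d) = 0 - 4 = -4)
22 + M(-5, 2)*(-50) = 22 - 4*(-50) = 22 + 200 = 222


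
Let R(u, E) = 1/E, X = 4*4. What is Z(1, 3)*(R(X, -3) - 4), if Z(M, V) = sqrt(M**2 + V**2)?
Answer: -13*sqrt(10)/3 ≈ -13.703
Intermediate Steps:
X = 16
R(u, E) = 1/E
Z(1, 3)*(R(X, -3) - 4) = sqrt(1**2 + 3**2)*(1/(-3) - 4) = sqrt(1 + 9)*(-1/3 - 4) = sqrt(10)*(-13/3) = -13*sqrt(10)/3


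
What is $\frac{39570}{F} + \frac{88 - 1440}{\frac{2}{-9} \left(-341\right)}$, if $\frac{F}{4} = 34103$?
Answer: $- \frac{408218619}{23258246} \approx -17.552$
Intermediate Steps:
$F = 136412$ ($F = 4 \cdot 34103 = 136412$)
$\frac{39570}{F} + \frac{88 - 1440}{\frac{2}{-9} \left(-341\right)} = \frac{39570}{136412} + \frac{88 - 1440}{\frac{2}{-9} \left(-341\right)} = 39570 \cdot \frac{1}{136412} + \frac{88 - 1440}{2 \left(- \frac{1}{9}\right) \left(-341\right)} = \frac{19785}{68206} - \frac{1352}{\left(- \frac{2}{9}\right) \left(-341\right)} = \frac{19785}{68206} - \frac{1352}{\frac{682}{9}} = \frac{19785}{68206} - \frac{6084}{341} = - \frac{408218619}{23258246}$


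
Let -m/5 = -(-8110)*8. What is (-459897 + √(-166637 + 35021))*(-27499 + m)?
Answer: 161837294403 - 4222788*I*√914 ≈ 1.6184e+11 - 1.2767e+8*I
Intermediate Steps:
m = -324400 (m = -(-4055)*(-10*8) = -(-4055)*(-80) = -5*64880 = -324400)
(-459897 + √(-166637 + 35021))*(-27499 + m) = (-459897 + √(-166637 + 35021))*(-27499 - 324400) = (-459897 + √(-131616))*(-351899) = (-459897 + 12*I*√914)*(-351899) = 161837294403 - 4222788*I*√914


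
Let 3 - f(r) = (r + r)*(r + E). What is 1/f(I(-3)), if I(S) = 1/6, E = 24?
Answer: -18/91 ≈ -0.19780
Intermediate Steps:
I(S) = ⅙
f(r) = 3 - 2*r*(24 + r) (f(r) = 3 - (r + r)*(r + 24) = 3 - 2*r*(24 + r))
1/f(I(-3)) = 1/(3 - 48*⅙ - 2*(⅙)²) = 1/(3 - 8 - 2*1/36) = 1/(3 - 8 - 1/18) = 1/(-91/18) = -18/91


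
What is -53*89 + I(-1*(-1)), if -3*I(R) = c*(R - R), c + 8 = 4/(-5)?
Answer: -4717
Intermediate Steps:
c = -44/5 (c = -8 + 4/(-5) = -8 + 4*(-⅕) = -8 - ⅘ = -44/5 ≈ -8.8000)
I(R) = 0 (I(R) = -(-44)*(R - R)/15 = -(-44)*0/15 = -⅓*0 = 0)
-53*89 + I(-1*(-1)) = -53*89 + 0 = -4717 + 0 = -4717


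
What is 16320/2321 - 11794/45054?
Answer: 353953703/52285167 ≈ 6.7697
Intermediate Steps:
16320/2321 - 11794/45054 = 16320*(1/2321) - 11794*1/45054 = 16320/2321 - 5897/22527 = 353953703/52285167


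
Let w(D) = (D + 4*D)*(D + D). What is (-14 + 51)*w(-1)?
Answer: 370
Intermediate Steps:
w(D) = 10*D² (w(D) = (5*D)*(2*D) = 10*D²)
(-14 + 51)*w(-1) = (-14 + 51)*(10*(-1)²) = 37*(10*1) = 37*10 = 370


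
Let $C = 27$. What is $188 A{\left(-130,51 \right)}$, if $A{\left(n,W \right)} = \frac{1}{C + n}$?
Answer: $- \frac{188}{103} \approx -1.8252$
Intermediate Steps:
$A{\left(n,W \right)} = \frac{1}{27 + n}$
$188 A{\left(-130,51 \right)} = \frac{188}{27 - 130} = \frac{188}{-103} = 188 \left(- \frac{1}{103}\right) = - \frac{188}{103}$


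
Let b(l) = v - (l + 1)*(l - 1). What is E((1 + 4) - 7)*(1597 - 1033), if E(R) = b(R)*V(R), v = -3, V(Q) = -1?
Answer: 3384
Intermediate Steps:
b(l) = -3 - (1 + l)*(-1 + l) (b(l) = -3 - (l + 1)*(l - 1) = -3 - (1 + l)*(-1 + l))
E(R) = 2 + R² (E(R) = (-2 - R²)*(-1) = 2 + R²)
E((1 + 4) - 7)*(1597 - 1033) = (2 + ((1 + 4) - 7)²)*(1597 - 1033) = (2 + (5 - 7)²)*564 = (2 + (-2)²)*564 = (2 + 4)*564 = 6*564 = 3384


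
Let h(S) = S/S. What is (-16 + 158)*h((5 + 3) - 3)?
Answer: 142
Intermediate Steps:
h(S) = 1
(-16 + 158)*h((5 + 3) - 3) = (-16 + 158)*1 = 142*1 = 142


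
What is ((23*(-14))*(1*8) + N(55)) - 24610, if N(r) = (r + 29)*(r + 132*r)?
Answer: 587274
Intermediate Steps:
N(r) = 133*r*(29 + r) (N(r) = (29 + r)*(133*r) = 133*r*(29 + r))
((23*(-14))*(1*8) + N(55)) - 24610 = ((23*(-14))*(1*8) + 133*55*(29 + 55)) - 24610 = (-322*8 + 133*55*84) - 24610 = (-2576 + 614460) - 24610 = 611884 - 24610 = 587274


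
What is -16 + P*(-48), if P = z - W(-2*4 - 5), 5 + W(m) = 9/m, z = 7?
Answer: -8128/13 ≈ -625.23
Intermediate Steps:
W(m) = -5 + 9/m
P = 165/13 (P = 7 - (-5 + 9/(-2*4 - 5)) = 7 - (-5 + 9/(-8 - 5)) = 7 - (-5 + 9/(-13)) = 7 - (-5 + 9*(-1/13)) = 7 - (-5 - 9/13) = 7 - 1*(-74/13) = 7 + 74/13 = 165/13 ≈ 12.692)
-16 + P*(-48) = -16 + (165/13)*(-48) = -16 - 7920/13 = -8128/13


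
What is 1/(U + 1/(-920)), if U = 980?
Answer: 920/901599 ≈ 0.0010204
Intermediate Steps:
1/(U + 1/(-920)) = 1/(980 + 1/(-920)) = 1/(980 - 1/920) = 1/(901599/920) = 920/901599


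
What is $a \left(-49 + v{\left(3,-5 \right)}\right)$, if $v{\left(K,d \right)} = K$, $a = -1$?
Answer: $46$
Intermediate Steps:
$a \left(-49 + v{\left(3,-5 \right)}\right) = - (-49 + 3) = \left(-1\right) \left(-46\right) = 46$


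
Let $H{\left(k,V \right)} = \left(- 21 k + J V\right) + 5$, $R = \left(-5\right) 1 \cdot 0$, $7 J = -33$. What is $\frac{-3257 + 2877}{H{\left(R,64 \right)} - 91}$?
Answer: $\frac{1330}{1357} \approx 0.9801$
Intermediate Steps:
$J = - \frac{33}{7}$ ($J = \frac{1}{7} \left(-33\right) = - \frac{33}{7} \approx -4.7143$)
$R = 0$ ($R = \left(-5\right) 0 = 0$)
$H{\left(k,V \right)} = 5 - 21 k - \frac{33 V}{7}$ ($H{\left(k,V \right)} = \left(- 21 k - \frac{33 V}{7}\right) + 5 = 5 - 21 k - \frac{33 V}{7}$)
$\frac{-3257 + 2877}{H{\left(R,64 \right)} - 91} = \frac{-3257 + 2877}{\left(5 - 0 - \frac{2112}{7}\right) - 91} = - \frac{380}{\left(5 + 0 - \frac{2112}{7}\right) - 91} = - \frac{380}{- \frac{2077}{7} - 91} = - \frac{380}{- \frac{2714}{7}} = \left(-380\right) \left(- \frac{7}{2714}\right) = \frac{1330}{1357}$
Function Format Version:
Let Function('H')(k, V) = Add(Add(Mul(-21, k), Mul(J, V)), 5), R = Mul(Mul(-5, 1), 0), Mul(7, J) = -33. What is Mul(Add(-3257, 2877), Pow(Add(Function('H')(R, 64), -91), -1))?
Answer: Rational(1330, 1357) ≈ 0.98010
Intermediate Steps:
J = Rational(-33, 7) (J = Mul(Rational(1, 7), -33) = Rational(-33, 7) ≈ -4.7143)
R = 0 (R = Mul(-5, 0) = 0)
Function('H')(k, V) = Add(5, Mul(-21, k), Mul(Rational(-33, 7), V)) (Function('H')(k, V) = Add(Add(Mul(-21, k), Mul(Rational(-33, 7), V)), 5) = Add(5, Mul(-21, k), Mul(Rational(-33, 7), V)))
Mul(Add(-3257, 2877), Pow(Add(Function('H')(R, 64), -91), -1)) = Mul(Add(-3257, 2877), Pow(Add(Add(5, Mul(-21, 0), Mul(Rational(-33, 7), 64)), -91), -1)) = Mul(-380, Pow(Add(Add(5, 0, Rational(-2112, 7)), -91), -1)) = Mul(-380, Pow(Add(Rational(-2077, 7), -91), -1)) = Mul(-380, Pow(Rational(-2714, 7), -1)) = Mul(-380, Rational(-7, 2714)) = Rational(1330, 1357)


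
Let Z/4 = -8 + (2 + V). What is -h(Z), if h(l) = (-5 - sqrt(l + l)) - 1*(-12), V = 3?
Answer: -7 + 2*I*sqrt(6) ≈ -7.0 + 4.899*I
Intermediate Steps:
Z = -12 (Z = 4*(-8 + (2 + 3)) = 4*(-8 + 5) = 4*(-3) = -12)
h(l) = 7 - sqrt(2)*sqrt(l) (h(l) = (-5 - sqrt(2*l)) + 12 = (-5 - sqrt(2)*sqrt(l)) + 12 = 7 - sqrt(2)*sqrt(l))
-h(Z) = -(7 - sqrt(2)*sqrt(-12)) = -(7 - sqrt(2)*2*I*sqrt(3)) = -(7 - 2*I*sqrt(6)) = -7 + 2*I*sqrt(6)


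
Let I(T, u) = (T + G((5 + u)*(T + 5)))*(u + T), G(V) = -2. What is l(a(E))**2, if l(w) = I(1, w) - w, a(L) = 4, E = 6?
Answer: 81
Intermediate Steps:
I(T, u) = (-2 + T)*(T + u) (I(T, u) = (T - 2)*(u + T) = (-2 + T)*(T + u))
l(w) = -1 - 2*w (l(w) = (1**2 - 2*1 - 2*w + 1*w) - w = (1 - 2 - 2*w + w) - w = (-1 - w) - w = -1 - 2*w)
l(a(E))**2 = (-1 - 2*4)**2 = (-1 - 8)**2 = (-9)**2 = 81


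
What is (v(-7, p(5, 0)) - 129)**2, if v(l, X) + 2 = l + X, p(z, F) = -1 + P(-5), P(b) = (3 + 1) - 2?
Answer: 18769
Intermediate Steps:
P(b) = 2 (P(b) = 4 - 2 = 2)
p(z, F) = 1 (p(z, F) = -1 + 2 = 1)
v(l, X) = -2 + X + l (v(l, X) = -2 + (l + X) = -2 + (X + l) = -2 + X + l)
(v(-7, p(5, 0)) - 129)**2 = ((-2 + 1 - 7) - 129)**2 = (-8 - 129)**2 = (-137)**2 = 18769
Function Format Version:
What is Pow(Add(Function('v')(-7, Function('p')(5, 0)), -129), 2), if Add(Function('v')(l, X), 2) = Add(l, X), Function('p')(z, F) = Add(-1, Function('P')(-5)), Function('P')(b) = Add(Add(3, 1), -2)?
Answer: 18769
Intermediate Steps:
Function('P')(b) = 2 (Function('P')(b) = Add(4, -2) = 2)
Function('p')(z, F) = 1 (Function('p')(z, F) = Add(-1, 2) = 1)
Function('v')(l, X) = Add(-2, X, l) (Function('v')(l, X) = Add(-2, Add(l, X)) = Add(-2, Add(X, l)) = Add(-2, X, l))
Pow(Add(Function('v')(-7, Function('p')(5, 0)), -129), 2) = Pow(Add(Add(-2, 1, -7), -129), 2) = Pow(Add(-8, -129), 2) = Pow(-137, 2) = 18769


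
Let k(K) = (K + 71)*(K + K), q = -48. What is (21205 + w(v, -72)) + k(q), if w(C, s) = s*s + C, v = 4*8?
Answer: 24213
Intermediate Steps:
v = 32
w(C, s) = C + s**2 (w(C, s) = s**2 + C = C + s**2)
k(K) = 2*K*(71 + K) (k(K) = (71 + K)*(2*K) = 2*K*(71 + K))
(21205 + w(v, -72)) + k(q) = (21205 + (32 + (-72)**2)) + 2*(-48)*(71 - 48) = (21205 + (32 + 5184)) + 2*(-48)*23 = (21205 + 5216) - 2208 = 26421 - 2208 = 24213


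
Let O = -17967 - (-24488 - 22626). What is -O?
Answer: -29147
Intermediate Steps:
O = 29147 (O = -17967 - 1*(-47114) = -17967 + 47114 = 29147)
-O = -1*29147 = -29147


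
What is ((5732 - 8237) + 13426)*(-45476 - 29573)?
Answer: -819610129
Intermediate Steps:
((5732 - 8237) + 13426)*(-45476 - 29573) = (-2505 + 13426)*(-75049) = 10921*(-75049) = -819610129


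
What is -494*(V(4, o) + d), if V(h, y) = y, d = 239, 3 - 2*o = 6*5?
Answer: -111397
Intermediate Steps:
o = -27/2 (o = 3/2 - 3*5 = 3/2 - ½*30 = 3/2 - 15 = -27/2 ≈ -13.500)
-494*(V(4, o) + d) = -494*(-27/2 + 239) = -494*451/2 = -111397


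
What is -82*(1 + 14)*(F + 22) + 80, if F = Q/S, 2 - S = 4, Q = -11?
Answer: -33745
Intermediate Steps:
S = -2 (S = 2 - 1*4 = 2 - 4 = -2)
F = 11/2 (F = -11/(-2) = -11*(-1/2) = 11/2 ≈ 5.5000)
-82*(1 + 14)*(F + 22) + 80 = -82*(1 + 14)*(11/2 + 22) + 80 = -1230*55/2 + 80 = -82*825/2 + 80 = -33825 + 80 = -33745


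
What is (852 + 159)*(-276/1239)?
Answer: -93012/413 ≈ -225.21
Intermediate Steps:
(852 + 159)*(-276/1239) = 1011*(-276*1/1239) = 1011*(-92/413) = -93012/413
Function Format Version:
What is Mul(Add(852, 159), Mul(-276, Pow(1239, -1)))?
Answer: Rational(-93012, 413) ≈ -225.21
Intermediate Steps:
Mul(Add(852, 159), Mul(-276, Pow(1239, -1))) = Mul(1011, Mul(-276, Rational(1, 1239))) = Mul(1011, Rational(-92, 413)) = Rational(-93012, 413)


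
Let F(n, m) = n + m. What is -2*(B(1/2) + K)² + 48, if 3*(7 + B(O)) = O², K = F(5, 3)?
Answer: 3287/72 ≈ 45.653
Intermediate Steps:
F(n, m) = m + n
K = 8 (K = 3 + 5 = 8)
B(O) = -7 + O²/3
-2*(B(1/2) + K)² + 48 = -2*((-7 + (1/2)²/3) + 8)² + 48 = -2*((-7 + (1*(½))²/3) + 8)² + 48 = -2*((-7 + (½)²/3) + 8)² + 48 = -2*((-7 + (⅓)*(¼)) + 8)² + 48 = -2*((-7 + 1/12) + 8)² + 48 = -2*(-83/12 + 8)² + 48 = -2*(13/12)² + 48 = -2*169/144 + 48 = -169/72 + 48 = 3287/72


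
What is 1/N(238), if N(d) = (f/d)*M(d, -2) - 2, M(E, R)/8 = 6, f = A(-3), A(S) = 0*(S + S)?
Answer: -½ ≈ -0.50000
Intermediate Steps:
A(S) = 0 (A(S) = 0*(2*S) = 0)
f = 0
M(E, R) = 48 (M(E, R) = 8*6 = 48)
N(d) = -2 (N(d) = (0/d)*48 - 2 = 0*48 - 2 = 0 - 2 = -2)
1/N(238) = 1/(-2) = -½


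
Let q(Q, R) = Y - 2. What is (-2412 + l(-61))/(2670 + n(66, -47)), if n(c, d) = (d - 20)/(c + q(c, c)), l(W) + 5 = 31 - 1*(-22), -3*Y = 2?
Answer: -149720/169033 ≈ -0.88574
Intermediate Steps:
Y = -2/3 (Y = -1/3*2 = -2/3 ≈ -0.66667)
l(W) = 48 (l(W) = -5 + (31 - 1*(-22)) = -5 + (31 + 22) = -5 + 53 = 48)
q(Q, R) = -8/3 (q(Q, R) = -2/3 - 2 = -8/3)
n(c, d) = (-20 + d)/(-8/3 + c) (n(c, d) = (d - 20)/(c - 8/3) = (-20 + d)/(-8/3 + c))
(-2412 + l(-61))/(2670 + n(66, -47)) = (-2412 + 48)/(2670 + 3*(-20 - 47)/(-8 + 3*66)) = -2364/(2670 + 3*(-67)/(-8 + 198)) = -2364/(2670 + 3*(-67)/190) = -2364/(2670 + 3*(1/190)*(-67)) = -2364/(2670 - 201/190) = -2364/507099/190 = -2364*190/507099 = -149720/169033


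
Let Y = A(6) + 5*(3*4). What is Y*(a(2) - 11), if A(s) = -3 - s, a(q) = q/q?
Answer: -510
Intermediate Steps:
a(q) = 1
Y = 51 (Y = (-3 - 1*6) + 5*(3*4) = (-3 - 6) + 5*12 = -9 + 60 = 51)
Y*(a(2) - 11) = 51*(1 - 11) = 51*(-10) = -510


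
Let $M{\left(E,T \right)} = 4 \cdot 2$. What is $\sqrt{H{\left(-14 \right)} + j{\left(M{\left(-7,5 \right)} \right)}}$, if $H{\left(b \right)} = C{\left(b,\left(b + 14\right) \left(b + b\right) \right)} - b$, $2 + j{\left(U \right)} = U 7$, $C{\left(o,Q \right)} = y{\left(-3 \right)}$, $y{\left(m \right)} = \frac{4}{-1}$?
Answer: $8$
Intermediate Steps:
$M{\left(E,T \right)} = 8$
$y{\left(m \right)} = -4$ ($y{\left(m \right)} = 4 \left(-1\right) = -4$)
$C{\left(o,Q \right)} = -4$
$j{\left(U \right)} = -2 + 7 U$ ($j{\left(U \right)} = -2 + U 7 = -2 + 7 U$)
$H{\left(b \right)} = -4 - b$
$\sqrt{H{\left(-14 \right)} + j{\left(M{\left(-7,5 \right)} \right)}} = \sqrt{\left(-4 - -14\right) + \left(-2 + 7 \cdot 8\right)} = \sqrt{\left(-4 + 14\right) + \left(-2 + 56\right)} = \sqrt{10 + 54} = \sqrt{64} = 8$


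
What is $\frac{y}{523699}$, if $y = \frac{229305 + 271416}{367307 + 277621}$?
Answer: $\frac{166907}{112582716224} \approx 1.4825 \cdot 10^{-6}$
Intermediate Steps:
$y = \frac{166907}{214976}$ ($y = \frac{500721}{644928} = 500721 \cdot \frac{1}{644928} = \frac{166907}{214976} \approx 0.7764$)
$\frac{y}{523699} = \frac{166907}{214976 \cdot 523699} = \frac{166907}{214976} \cdot \frac{1}{523699} = \frac{166907}{112582716224}$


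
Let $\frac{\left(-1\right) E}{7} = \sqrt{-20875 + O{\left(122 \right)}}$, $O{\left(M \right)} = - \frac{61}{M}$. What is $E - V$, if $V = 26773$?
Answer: $-26773 - \frac{21 i \sqrt{9278}}{2} \approx -26773.0 - 1011.4 i$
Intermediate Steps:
$E = - \frac{21 i \sqrt{9278}}{2}$ ($E = - 7 \sqrt{-20875 - \frac{61}{122}} = - 7 \sqrt{-20875 - \frac{1}{2}} = - 7 \sqrt{- \frac{41751}{2}} = - 7 \frac{3 i \sqrt{9278}}{2} = - \frac{21 i \sqrt{9278}}{2} \approx - 1011.4 i$)
$E - V = - \frac{21 i \sqrt{9278}}{2} - 26773 = -26773 - \frac{21 i \sqrt{9278}}{2}$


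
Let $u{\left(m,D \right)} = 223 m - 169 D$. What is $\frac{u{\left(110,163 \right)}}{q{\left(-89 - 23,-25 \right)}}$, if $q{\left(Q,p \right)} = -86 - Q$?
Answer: $- \frac{3017}{26} \approx -116.04$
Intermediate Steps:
$u{\left(m,D \right)} = - 169 D + 223 m$
$\frac{u{\left(110,163 \right)}}{q{\left(-89 - 23,-25 \right)}} = \frac{\left(-169\right) 163 + 223 \cdot 110}{-86 - \left(-89 - 23\right)} = \frac{-27547 + 24530}{-86 - \left(-89 - 23\right)} = - \frac{3017}{-86 - -112} = - \frac{3017}{-86 + 112} = - \frac{3017}{26}$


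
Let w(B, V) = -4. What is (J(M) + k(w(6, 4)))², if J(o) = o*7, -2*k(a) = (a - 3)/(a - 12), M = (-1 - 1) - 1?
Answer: 461041/1024 ≈ 450.24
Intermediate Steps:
M = -3 (M = -2 - 1 = -3)
k(a) = -(-3 + a)/(2*(-12 + a)) (k(a) = -(a - 3)/(2*(a - 12)) = -(-3 + a)/(2*(-12 + a)))
J(o) = 7*o
(J(M) + k(w(6, 4)))² = (7*(-3) + (3 - 1*(-4))/(2*(-12 - 4)))² = (-21 + (½)*(3 + 4)/(-16))² = (-21 + (½)*(-1/16)*7)² = (-21 - 7/32)² = (-679/32)² = 461041/1024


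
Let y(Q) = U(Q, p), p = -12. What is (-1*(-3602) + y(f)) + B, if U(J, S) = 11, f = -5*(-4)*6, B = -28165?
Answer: -24552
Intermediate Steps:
f = 120 (f = 20*6 = 120)
y(Q) = 11
(-1*(-3602) + y(f)) + B = (-1*(-3602) + 11) - 28165 = (3602 + 11) - 28165 = 3613 - 28165 = -24552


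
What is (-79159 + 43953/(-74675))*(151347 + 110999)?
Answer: -1550790766664188/74675 ≈ -2.0767e+10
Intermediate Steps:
(-79159 + 43953/(-74675))*(151347 + 110999) = (-79159 + 43953*(-1/74675))*262346 = (-79159 - 43953/74675)*262346 = -5911242278/74675*262346 = -1550790766664188/74675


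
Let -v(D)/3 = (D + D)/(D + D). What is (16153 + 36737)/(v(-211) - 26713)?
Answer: -26445/13358 ≈ -1.9797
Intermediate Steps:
v(D) = -3 (v(D) = -3*(D + D)/(D + D) = -3*2*D/(2*D) = -3*2*D*1/(2*D) = -3*1 = -3)
(16153 + 36737)/(v(-211) - 26713) = (16153 + 36737)/(-3 - 26713) = 52890/(-26716) = 52890*(-1/26716) = -26445/13358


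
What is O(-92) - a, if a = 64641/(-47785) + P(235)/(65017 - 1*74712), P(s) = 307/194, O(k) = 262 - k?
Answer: 1277500271629/3595018462 ≈ 355.35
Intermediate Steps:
P(s) = 307/194 (P(s) = 307*(1/194) = 307/194)
a = -4863736081/3595018462 (a = 64641/(-47785) + 307/(194*(65017 - 1*74712)) = 64641*(-1/47785) + 307/(194*(65017 - 74712)) = -64641/47785 + (307/194)/(-9695) = -64641/47785 + (307/194)*(-1/9695) = -64641/47785 - 307/1880830 = -4863736081/3595018462 ≈ -1.3529)
O(-92) - a = (262 - 1*(-92)) - 1*(-4863736081/3595018462) = (262 + 92) + 4863736081/3595018462 = 354 + 4863736081/3595018462 = 1277500271629/3595018462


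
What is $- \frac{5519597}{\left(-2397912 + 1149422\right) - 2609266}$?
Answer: $\frac{5519597}{3857756} \approx 1.4308$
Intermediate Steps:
$- \frac{5519597}{\left(-2397912 + 1149422\right) - 2609266} = - \frac{5519597}{-1248490 - 2609266} = - \frac{5519597}{-3857756} = \left(-5519597\right) \left(- \frac{1}{3857756}\right) = \frac{5519597}{3857756}$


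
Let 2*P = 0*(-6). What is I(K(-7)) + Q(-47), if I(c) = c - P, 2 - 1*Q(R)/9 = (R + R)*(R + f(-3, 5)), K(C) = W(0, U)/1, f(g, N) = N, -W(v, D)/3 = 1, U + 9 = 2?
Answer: -35517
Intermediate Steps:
U = -7 (U = -9 + 2 = -7)
W(v, D) = -3 (W(v, D) = -3*1 = -3)
K(C) = -3 (K(C) = -3/1 = -3*1 = -3)
Q(R) = 18 - 18*R*(5 + R) (Q(R) = 18 - 9*(R + R)*(R + 5) = 18 - 9*2*R*(5 + R) = 18 - 18*R*(5 + R))
P = 0 (P = (0*(-6))/2 = (1/2)*0 = 0)
I(c) = c (I(c) = c - 1*0 = c + 0 = c)
I(K(-7)) + Q(-47) = -3 + (18 - 90*(-47) - 18*(-47)**2) = -3 + (18 + 4230 - 18*2209) = -3 + (18 + 4230 - 39762) = -3 - 35514 = -35517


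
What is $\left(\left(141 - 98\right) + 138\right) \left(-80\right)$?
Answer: $-14480$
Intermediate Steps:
$\left(\left(141 - 98\right) + 138\right) \left(-80\right) = \left(43 + 138\right) \left(-80\right) = 181 \left(-80\right) = -14480$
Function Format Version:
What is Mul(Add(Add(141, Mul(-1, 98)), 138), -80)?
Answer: -14480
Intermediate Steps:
Mul(Add(Add(141, Mul(-1, 98)), 138), -80) = Mul(Add(Add(141, -98), 138), -80) = Mul(Add(43, 138), -80) = Mul(181, -80) = -14480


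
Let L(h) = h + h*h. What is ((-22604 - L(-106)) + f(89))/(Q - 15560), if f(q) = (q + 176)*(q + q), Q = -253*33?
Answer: -13436/23909 ≈ -0.56196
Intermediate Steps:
Q = -8349
L(h) = h + h**2
f(q) = 2*q*(176 + q) (f(q) = (176 + q)*(2*q) = 2*q*(176 + q))
((-22604 - L(-106)) + f(89))/(Q - 15560) = ((-22604 - (-106)*(1 - 106)) + 2*89*(176 + 89))/(-8349 - 15560) = ((-22604 - (-106)*(-105)) + 2*89*265)/(-23909) = ((-22604 - 1*11130) + 47170)*(-1/23909) = ((-22604 - 11130) + 47170)*(-1/23909) = (-33734 + 47170)*(-1/23909) = 13436*(-1/23909) = -13436/23909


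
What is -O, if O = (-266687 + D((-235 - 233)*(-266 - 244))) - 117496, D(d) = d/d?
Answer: 384182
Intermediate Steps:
D(d) = 1
O = -384182 (O = (-266687 + 1) - 117496 = -266686 - 117496 = -384182)
-O = -1*(-384182) = 384182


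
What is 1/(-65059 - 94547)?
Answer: -1/159606 ≈ -6.2654e-6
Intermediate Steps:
1/(-65059 - 94547) = 1/(-159606) = -1/159606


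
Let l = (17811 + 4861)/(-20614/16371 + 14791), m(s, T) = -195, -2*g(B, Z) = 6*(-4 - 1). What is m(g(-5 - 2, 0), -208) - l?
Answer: -47585118477/242122847 ≈ -196.53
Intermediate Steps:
g(B, Z) = 15 (g(B, Z) = -3*(-4 - 1) = -3*(-5) = -½*(-30) = 15)
l = 371163312/242122847 (l = 22672/(-20614*1/16371 + 14791) = 22672/(-20614/16371 + 14791) = 22672/(242122847/16371) = 22672*(16371/242122847) = 371163312/242122847 ≈ 1.5330)
m(g(-5 - 2, 0), -208) - l = -195 - 1*371163312/242122847 = -195 - 371163312/242122847 = -47585118477/242122847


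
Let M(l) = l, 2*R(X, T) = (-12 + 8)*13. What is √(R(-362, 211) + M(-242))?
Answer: 2*I*√67 ≈ 16.371*I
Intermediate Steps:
R(X, T) = -26 (R(X, T) = ((-12 + 8)*13)/2 = (-4*13)/2 = (½)*(-52) = -26)
√(R(-362, 211) + M(-242)) = √(-26 - 242) = √(-268) = 2*I*√67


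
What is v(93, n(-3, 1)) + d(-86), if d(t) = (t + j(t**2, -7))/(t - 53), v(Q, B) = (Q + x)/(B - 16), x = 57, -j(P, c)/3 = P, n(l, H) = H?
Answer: 20884/139 ≈ 150.24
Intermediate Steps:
j(P, c) = -3*P
v(Q, B) = (57 + Q)/(-16 + B) (v(Q, B) = (Q + 57)/(B - 16) = (57 + Q)/(-16 + B))
d(t) = (t - 3*t**2)/(-53 + t) (d(t) = (t - 3*t**2)/(t - 53) = (t - 3*t**2)/(-53 + t))
v(93, n(-3, 1)) + d(-86) = (57 + 93)/(-16 + 1) - 86*(1 - 3*(-86))/(-53 - 86) = 150/(-15) - 86*(1 + 258)/(-139) = -1/15*150 - 86*(-1/139)*259 = -10 + 22274/139 = 20884/139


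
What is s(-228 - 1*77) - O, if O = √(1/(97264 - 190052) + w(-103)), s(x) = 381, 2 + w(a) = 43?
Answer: 381 - √88248509479/46394 ≈ 374.60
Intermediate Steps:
w(a) = 41 (w(a) = -2 + 43 = 41)
O = √88248509479/46394 (O = √(1/(97264 - 190052) + 41) = √(1/(-92788) + 41) = √(-1/92788 + 41) = √(3804307/92788) = √88248509479/46394 ≈ 6.4031)
s(-228 - 1*77) - O = 381 - √88248509479/46394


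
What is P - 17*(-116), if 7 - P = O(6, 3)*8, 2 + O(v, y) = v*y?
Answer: 1851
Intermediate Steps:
O(v, y) = -2 + v*y
P = -121 (P = 7 - (-2 + 6*3)*8 = 7 - (-2 + 18)*8 = 7 - 16*8 = 7 - 1*128 = 7 - 128 = -121)
P - 17*(-116) = -121 - 17*(-116) = -121 + 1972 = 1851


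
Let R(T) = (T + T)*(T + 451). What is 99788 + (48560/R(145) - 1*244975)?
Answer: -627351813/4321 ≈ -1.4519e+5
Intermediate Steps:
R(T) = 2*T*(451 + T) (R(T) = (2*T)*(451 + T) = 2*T*(451 + T))
99788 + (48560/R(145) - 1*244975) = 99788 + (48560/((2*145*(451 + 145))) - 1*244975) = 99788 + (48560/((2*145*596)) - 244975) = 99788 + (48560/172840 - 244975) = 99788 + (48560*(1/172840) - 244975) = 99788 + (1214/4321 - 244975) = 99788 - 1058535761/4321 = -627351813/4321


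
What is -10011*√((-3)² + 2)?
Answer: -10011*√11 ≈ -33203.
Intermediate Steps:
-10011*√((-3)² + 2) = -10011*√(9 + 2) = -10011*√11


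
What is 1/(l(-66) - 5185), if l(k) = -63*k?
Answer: -1/1027 ≈ -0.00097371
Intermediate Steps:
1/(l(-66) - 5185) = 1/(-63*(-66) - 5185) = 1/(4158 - 5185) = 1/(-1027) = -1/1027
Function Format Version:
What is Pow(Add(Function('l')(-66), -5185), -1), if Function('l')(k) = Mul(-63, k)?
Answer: Rational(-1, 1027) ≈ -0.00097371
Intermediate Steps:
Pow(Add(Function('l')(-66), -5185), -1) = Pow(Add(Mul(-63, -66), -5185), -1) = Pow(Add(4158, -5185), -1) = Pow(-1027, -1) = Rational(-1, 1027)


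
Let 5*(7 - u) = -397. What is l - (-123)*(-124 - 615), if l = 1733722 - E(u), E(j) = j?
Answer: 8213693/5 ≈ 1.6427e+6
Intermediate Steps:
u = 432/5 (u = 7 - ⅕*(-397) = 7 + 397/5 = 432/5 ≈ 86.400)
l = 8668178/5 (l = 1733722 - 1*432/5 = 1733722 - 432/5 = 8668178/5 ≈ 1.7336e+6)
l - (-123)*(-124 - 615) = 8668178/5 - (-123)*(-124 - 615) = 8668178/5 - (-123)*(-739) = 8668178/5 - 1*90897 = 8668178/5 - 90897 = 8213693/5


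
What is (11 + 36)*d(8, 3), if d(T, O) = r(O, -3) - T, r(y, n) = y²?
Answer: 47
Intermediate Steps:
d(T, O) = O² - T
(11 + 36)*d(8, 3) = (11 + 36)*(3² - 1*8) = 47*(9 - 8) = 47*1 = 47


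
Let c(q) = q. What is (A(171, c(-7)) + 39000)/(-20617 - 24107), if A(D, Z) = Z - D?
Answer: -19411/22362 ≈ -0.86804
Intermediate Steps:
(A(171, c(-7)) + 39000)/(-20617 - 24107) = ((-7 - 1*171) + 39000)/(-20617 - 24107) = ((-7 - 171) + 39000)/(-44724) = (-178 + 39000)*(-1/44724) = 38822*(-1/44724) = -19411/22362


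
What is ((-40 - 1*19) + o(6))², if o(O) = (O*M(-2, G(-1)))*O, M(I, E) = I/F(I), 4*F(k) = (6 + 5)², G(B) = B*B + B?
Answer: 55160329/14641 ≈ 3767.5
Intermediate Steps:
G(B) = B + B² (G(B) = B² + B = B + B²)
F(k) = 121/4 (F(k) = (6 + 5)²/4 = (¼)*11² = (¼)*121 = 121/4)
M(I, E) = 4*I/121 (M(I, E) = I/(121/4) = I*(4/121) = 4*I/121)
o(O) = -8*O²/121 (o(O) = (O*((4/121)*(-2)))*O = (O*(-8/121))*O = (-8*O/121)*O = -8*O²/121)
((-40 - 1*19) + o(6))² = ((-40 - 1*19) - 8/121*6²)² = ((-40 - 19) - 8/121*36)² = (-59 - 288/121)² = (-7427/121)² = 55160329/14641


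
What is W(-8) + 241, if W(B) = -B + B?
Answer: 241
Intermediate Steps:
W(B) = 0
W(-8) + 241 = 0 + 241 = 241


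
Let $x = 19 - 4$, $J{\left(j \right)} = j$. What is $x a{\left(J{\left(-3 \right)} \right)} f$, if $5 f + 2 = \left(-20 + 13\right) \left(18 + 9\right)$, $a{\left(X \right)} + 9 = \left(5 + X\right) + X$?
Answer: $5730$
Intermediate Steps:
$a{\left(X \right)} = -4 + 2 X$ ($a{\left(X \right)} = -9 + \left(\left(5 + X\right) + X\right) = -9 + \left(5 + 2 X\right) = -4 + 2 X$)
$f = - \frac{191}{5}$ ($f = - \frac{2}{5} + \frac{\left(-20 + 13\right) \left(18 + 9\right)}{5} = - \frac{2}{5} + \frac{\left(-7\right) 27}{5} = - \frac{2}{5} + \frac{1}{5} \left(-189\right) = - \frac{2}{5} - \frac{189}{5} = - \frac{191}{5} \approx -38.2$)
$x = 15$ ($x = 19 - 4 = 15$)
$x a{\left(J{\left(-3 \right)} \right)} f = 15 \left(-4 + 2 \left(-3\right)\right) \left(- \frac{191}{5}\right) = 15 \left(-4 - 6\right) \left(- \frac{191}{5}\right) = 15 \left(-10\right) \left(- \frac{191}{5}\right) = \left(-150\right) \left(- \frac{191}{5}\right) = 5730$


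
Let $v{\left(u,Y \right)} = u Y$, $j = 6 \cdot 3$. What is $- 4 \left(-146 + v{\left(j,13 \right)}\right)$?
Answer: $-352$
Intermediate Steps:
$j = 18$
$v{\left(u,Y \right)} = Y u$
$- 4 \left(-146 + v{\left(j,13 \right)}\right) = - 4 \left(-146 + 13 \cdot 18\right) = - 4 \left(-146 + 234\right) = \left(-4\right) 88 = -352$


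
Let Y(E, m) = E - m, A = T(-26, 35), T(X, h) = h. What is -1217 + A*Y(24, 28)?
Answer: -1357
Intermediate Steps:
A = 35
-1217 + A*Y(24, 28) = -1217 + 35*(24 - 1*28) = -1217 + 35*(24 - 28) = -1217 + 35*(-4) = -1217 - 140 = -1357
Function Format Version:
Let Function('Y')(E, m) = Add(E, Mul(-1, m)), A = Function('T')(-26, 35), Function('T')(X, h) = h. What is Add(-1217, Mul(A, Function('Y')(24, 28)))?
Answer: -1357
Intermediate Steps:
A = 35
Add(-1217, Mul(A, Function('Y')(24, 28))) = Add(-1217, Mul(35, Add(24, Mul(-1, 28)))) = Add(-1217, Mul(35, Add(24, -28))) = Add(-1217, Mul(35, -4)) = Add(-1217, -140) = -1357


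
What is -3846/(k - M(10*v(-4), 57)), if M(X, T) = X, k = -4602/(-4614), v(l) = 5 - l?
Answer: 2957574/68443 ≈ 43.212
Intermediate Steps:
k = 767/769 (k = -4602*(-1/4614) = 767/769 ≈ 0.99740)
-3846/(k - M(10*v(-4), 57)) = -3846/(767/769 - 10*(5 - 1*(-4))) = -3846/(767/769 - 10*(5 + 4)) = -3846/(767/769 - 10*9) = -3846/(767/769 - 1*90) = -3846/(767/769 - 90) = -3846/(-68443/769) = -3846*(-769/68443) = 2957574/68443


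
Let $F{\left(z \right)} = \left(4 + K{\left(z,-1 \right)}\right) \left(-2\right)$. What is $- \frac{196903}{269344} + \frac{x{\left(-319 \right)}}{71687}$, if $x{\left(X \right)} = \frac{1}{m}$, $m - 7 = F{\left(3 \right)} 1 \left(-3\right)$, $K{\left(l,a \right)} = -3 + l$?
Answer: $- \frac{23030351413}{31503282272} \approx -0.73105$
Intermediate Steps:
$F{\left(z \right)} = -2 - 2 z$ ($F{\left(z \right)} = \left(4 + \left(-3 + z\right)\right) \left(-2\right) = \left(1 + z\right) \left(-2\right) = -2 - 2 z$)
$m = 31$ ($m = 7 + \left(-2 - 6\right) 1 \left(-3\right) = 7 + \left(-8\right) 1 \left(-3\right) = 7 - -24 = 7 + 24 = 31$)
$x{\left(X \right)} = \frac{1}{31}$
$- \frac{196903}{269344} + \frac{x{\left(-319 \right)}}{71687} = - \frac{196903}{269344} + \frac{1}{31 \cdot 71687} = \left(-196903\right) \frac{1}{269344} + \frac{1}{31} \cdot \frac{1}{71687} = - \frac{196903}{269344} + \frac{1}{2222297} = - \frac{23030351413}{31503282272}$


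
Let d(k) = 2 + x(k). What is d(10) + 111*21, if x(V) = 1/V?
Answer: 23331/10 ≈ 2333.1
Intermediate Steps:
x(V) = 1/V
d(k) = 2 + 1/k
d(10) + 111*21 = (2 + 1/10) + 111*21 = (2 + 1/10) + 2331 = 21/10 + 2331 = 23331/10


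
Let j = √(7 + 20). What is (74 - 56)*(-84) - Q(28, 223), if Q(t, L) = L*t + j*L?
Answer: -7756 - 669*√3 ≈ -8914.8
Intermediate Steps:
j = 3*√3 (j = √27 = 3*√3 ≈ 5.1962)
Q(t, L) = L*t + 3*L*√3 (Q(t, L) = L*t + (3*√3)*L = L*t + 3*L*√3)
(74 - 56)*(-84) - Q(28, 223) = (74 - 56)*(-84) - 223*(28 + 3*√3) = 18*(-84) - (6244 + 669*√3) = -1512 + (-6244 - 669*√3) = -7756 - 669*√3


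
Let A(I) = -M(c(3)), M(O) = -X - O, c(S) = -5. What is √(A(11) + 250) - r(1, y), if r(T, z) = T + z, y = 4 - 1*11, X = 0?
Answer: 6 + 7*√5 ≈ 21.652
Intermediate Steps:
y = -7 (y = 4 - 11 = -7)
M(O) = -O (M(O) = -1*0 - O = 0 - O = -O)
A(I) = -5 (A(I) = -(-1)*(-5) = -1*5 = -5)
√(A(11) + 250) - r(1, y) = √(-5 + 250) - (1 - 7) = √245 - 1*(-6) = 7*√5 + 6 = 6 + 7*√5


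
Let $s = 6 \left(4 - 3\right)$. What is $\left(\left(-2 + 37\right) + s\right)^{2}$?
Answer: $1681$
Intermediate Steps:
$s = 6$ ($s = 6 \cdot 1 = 6$)
$\left(\left(-2 + 37\right) + s\right)^{2} = \left(\left(-2 + 37\right) + 6\right)^{2} = \left(35 + 6\right)^{2} = 41^{2} = 1681$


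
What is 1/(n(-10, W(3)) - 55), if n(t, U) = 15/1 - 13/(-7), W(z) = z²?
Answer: -7/267 ≈ -0.026217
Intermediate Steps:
n(t, U) = 118/7 (n(t, U) = 15*1 - 13*(-⅐) = 15 + 13/7 = 118/7)
1/(n(-10, W(3)) - 55) = 1/(118/7 - 55) = 1/(-267/7) = -7/267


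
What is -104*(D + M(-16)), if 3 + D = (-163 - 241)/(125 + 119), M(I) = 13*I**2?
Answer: -21083296/61 ≈ -3.4563e+5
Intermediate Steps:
D = -284/61 (D = -3 + (-163 - 241)/(125 + 119) = -3 - 404/244 = -3 - 404*1/244 = -3 - 101/61 = -284/61 ≈ -4.6557)
-104*(D + M(-16)) = -104*(-284/61 + 13*(-16)**2) = -104*(-284/61 + 13*256) = -104*(-284/61 + 3328) = -104*202724/61 = -21083296/61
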